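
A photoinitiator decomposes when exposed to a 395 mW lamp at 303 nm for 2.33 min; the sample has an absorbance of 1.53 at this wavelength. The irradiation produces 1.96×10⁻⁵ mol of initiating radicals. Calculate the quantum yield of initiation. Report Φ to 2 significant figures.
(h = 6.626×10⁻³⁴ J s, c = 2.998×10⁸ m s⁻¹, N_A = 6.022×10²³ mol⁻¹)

Photon energy at 303 nm: hc/λ = (6.626×10⁻³⁴)(2.998×10⁸)/(303×10⁻⁹) = 6.556×10⁻¹⁹ J.
Energy delivered: (395 mW)(139.8 s) = 55.22 J.
Photons incident: 55.22 / 6.556×10⁻¹⁹ = 8.423×10¹⁹, i.e. 8.423×10¹⁹/6.022×10²³ = 1.399×10⁻⁴ mol.
Fraction absorbed: 1 − 10^(−1.53) = 0.9705.
Photons absorbed: 0.9705 × 1.399×10⁻⁴ = 1.358×10⁻⁴ mol.
Φ = 1.96×10⁻⁵ mol / 1.358×10⁻⁴ mol photons = 0.14.

Φ = 0.14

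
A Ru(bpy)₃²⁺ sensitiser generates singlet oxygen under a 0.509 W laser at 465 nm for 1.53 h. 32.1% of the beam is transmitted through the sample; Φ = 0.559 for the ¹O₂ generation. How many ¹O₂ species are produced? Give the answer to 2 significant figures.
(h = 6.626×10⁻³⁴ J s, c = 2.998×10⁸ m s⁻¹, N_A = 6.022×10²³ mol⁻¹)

Photon energy at 465 nm: hc/λ = (6.626×10⁻³⁴)(2.998×10⁸)/(465×10⁻⁹) = 4.272×10⁻¹⁹ J.
Energy delivered: (0.509 W)(5508 s) = 2804 J.
Photons incident: 2804 / 4.272×10⁻¹⁹ = 6.564×10²¹, i.e. 6.564×10²¹/6.022×10²³ = 0.01090 mol.
Fraction absorbed: 1 − 32.1/100 = 0.6790.
Photons absorbed: 0.6790 × 0.01090 = 0.007401 mol.
Product: Φ × n_abs = 0.559 × 0.007401 = 0.004137 mol.
As a count: 0.004137 × 6.022×10²³ = 2.5×10²¹.

2.5×10²¹ species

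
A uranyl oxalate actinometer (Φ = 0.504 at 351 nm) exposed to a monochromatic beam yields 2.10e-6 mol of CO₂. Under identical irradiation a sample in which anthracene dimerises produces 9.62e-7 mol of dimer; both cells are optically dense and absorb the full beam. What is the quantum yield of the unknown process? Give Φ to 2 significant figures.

Photons absorbed by the actinometer: 2.10e-6 / 0.504 = 4.167e-6 mol.
Φ(unknown) = 9.62e-7 / 4.167e-6 = 0.23.

Φ = 0.23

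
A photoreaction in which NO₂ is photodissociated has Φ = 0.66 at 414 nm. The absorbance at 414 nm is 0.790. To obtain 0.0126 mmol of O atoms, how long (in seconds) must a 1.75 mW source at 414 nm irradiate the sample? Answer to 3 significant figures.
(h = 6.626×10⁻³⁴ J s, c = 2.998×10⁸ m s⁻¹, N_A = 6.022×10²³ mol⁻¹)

Product: 0.0126 mmol = 1.26×10⁻⁵ mol.
Photons that must be absorbed: 1.26×10⁻⁵ / 0.66 = 1.909×10⁻⁵ mol.
Fraction absorbed: 1 − 10^(−0.790) = 0.8378.
Incident photons needed: 1.909×10⁻⁵ / 0.8378 = 2.279×10⁻⁵ mol.
Photon energy: hc/λ = 4.798×10⁻¹⁹ J; per mole, 2.889×10⁵ J mol⁻¹.
Energy required: 2.279×10⁻⁵ × 2.889×10⁵ = 6.584 J.
Time: 6.584 J / 0.00175 W = 3760 s.

t ≈ 3760 s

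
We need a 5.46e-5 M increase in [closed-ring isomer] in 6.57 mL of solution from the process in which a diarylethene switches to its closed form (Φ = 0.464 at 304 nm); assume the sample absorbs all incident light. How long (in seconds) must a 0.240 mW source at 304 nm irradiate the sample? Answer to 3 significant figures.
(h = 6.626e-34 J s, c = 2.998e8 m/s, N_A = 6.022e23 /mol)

t ≈ 1270 s

Product: (5.46e-5 M)(0.00657 L) = 3.587e-7 mol.
Photons that must be absorbed: 3.587e-7 / 0.464 = 7.731e-7 mol.
Photon energy: hc/λ = 6.534e-19 J; per mole, 3.935e5 J mol⁻¹.
Energy required: 7.731e-7 × 3.935e5 = 0.3042 J.
Time: 0.3042 J / 0.00024 W = 1270 s.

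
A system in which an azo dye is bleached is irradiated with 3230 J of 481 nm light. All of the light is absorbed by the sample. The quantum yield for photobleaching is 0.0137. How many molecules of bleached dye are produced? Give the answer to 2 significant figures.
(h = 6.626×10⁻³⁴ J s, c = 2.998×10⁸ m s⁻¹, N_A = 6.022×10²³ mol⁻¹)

1.1×10²⁰ molecules

Photon energy at 481 nm: hc/λ = (6.626×10⁻³⁴)(2.998×10⁸)/(481×10⁻⁹) = 4.130×10⁻¹⁹ J.
Photons incident: 3230 / 4.130×10⁻¹⁹ = 7.821×10²¹, i.e. 7.821×10²¹/6.022×10²³ = 0.01299 mol.
Product: Φ × n_abs = 0.0137 × 0.01299 = 1.780×10⁻⁴ mol.
As a count: 1.780×10⁻⁴ × 6.022×10²³ = 1.1×10²⁰.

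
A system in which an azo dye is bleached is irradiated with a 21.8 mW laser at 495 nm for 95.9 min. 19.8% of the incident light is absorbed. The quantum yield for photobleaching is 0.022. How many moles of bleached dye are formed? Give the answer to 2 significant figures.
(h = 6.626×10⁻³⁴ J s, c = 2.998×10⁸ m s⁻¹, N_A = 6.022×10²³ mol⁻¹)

2.3×10⁻⁶ mol

Photon energy at 495 nm: hc/λ = (6.626×10⁻³⁴)(2.998×10⁸)/(495×10⁻⁹) = 4.013×10⁻¹⁹ J.
Energy delivered: (21.8 mW)(5754 s) = 125.4 J.
Photons incident: 125.4 / 4.013×10⁻¹⁹ = 3.125×10²⁰, i.e. 3.125×10²⁰/6.022×10²³ = 5.189×10⁻⁴ mol.
Photons absorbed: 0.198 × 5.189×10⁻⁴ = 1.027×10⁻⁴ mol.
Product: Φ × n_abs = 0.022 × 1.027×10⁻⁴ = 2.259×10⁻⁶ mol.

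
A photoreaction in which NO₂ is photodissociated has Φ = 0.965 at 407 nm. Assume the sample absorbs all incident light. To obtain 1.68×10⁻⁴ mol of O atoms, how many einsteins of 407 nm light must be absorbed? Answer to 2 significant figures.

Photons that must be absorbed: 1.68×10⁻⁴ / 0.965 = 1.741×10⁻⁴ mol.

1.7×10⁻⁴ einstein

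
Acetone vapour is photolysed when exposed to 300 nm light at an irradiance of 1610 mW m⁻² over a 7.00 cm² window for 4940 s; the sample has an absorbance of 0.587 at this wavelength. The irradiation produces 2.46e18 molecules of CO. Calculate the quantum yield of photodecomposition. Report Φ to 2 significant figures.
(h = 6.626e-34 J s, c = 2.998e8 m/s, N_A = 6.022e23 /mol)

Φ = 0.39

Product: 2.46e18 / 6.022e23 = 4.085e-6 mol.
Photon energy at 300 nm: hc/λ = (6.626e-34)(2.998e8)/(300e-9) = 6.622e-19 J.
Energy delivered: (1610 mW m⁻²)(7.00e-4 m²)(4940 s) = 5.567 J.
Photons incident: 5.567 / 6.622e-19 = 8.407e18, i.e. 8.407e18/6.022e23 = 1.396e-5 mol.
Fraction absorbed: 1 − 10^(−0.587) = 0.7412.
Photons absorbed: 0.7412 × 1.396e-5 = 1.035e-5 mol.
Φ = 4.085e-6 mol / 1.035e-5 mol photons = 0.39.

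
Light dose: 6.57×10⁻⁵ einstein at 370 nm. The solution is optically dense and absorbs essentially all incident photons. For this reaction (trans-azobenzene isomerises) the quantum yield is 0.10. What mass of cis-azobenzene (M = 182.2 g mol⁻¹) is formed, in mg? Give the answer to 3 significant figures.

1.20 mg

Product: Φ × n_abs = 0.10 × 6.57×10⁻⁵ = 6.570×10⁻⁶ mol.
Mass: 6.570×10⁻⁶ × 182.2 = 0.001197 g = 1.20 mg.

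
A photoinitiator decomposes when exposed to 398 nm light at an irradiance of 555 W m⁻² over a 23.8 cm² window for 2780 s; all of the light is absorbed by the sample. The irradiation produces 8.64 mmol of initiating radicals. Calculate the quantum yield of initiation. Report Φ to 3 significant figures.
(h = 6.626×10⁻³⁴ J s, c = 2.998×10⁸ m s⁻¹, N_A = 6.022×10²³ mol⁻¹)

Product: 8.64 mmol = 0.00864 mol.
Photon energy at 398 nm: hc/λ = (6.626×10⁻³⁴)(2.998×10⁸)/(398×10⁻⁹) = 4.991×10⁻¹⁹ J.
Energy delivered: (555 W m⁻²)(23.8×10⁻⁴ m²)(2780 s) = 3672 J.
Photons incident: 3672 / 4.991×10⁻¹⁹ = 7.357×10²¹, i.e. 7.357×10²¹/6.022×10²³ = 0.01222 mol.
Φ = 0.00864 mol / 0.01222 mol photons = 0.707.

Φ = 0.707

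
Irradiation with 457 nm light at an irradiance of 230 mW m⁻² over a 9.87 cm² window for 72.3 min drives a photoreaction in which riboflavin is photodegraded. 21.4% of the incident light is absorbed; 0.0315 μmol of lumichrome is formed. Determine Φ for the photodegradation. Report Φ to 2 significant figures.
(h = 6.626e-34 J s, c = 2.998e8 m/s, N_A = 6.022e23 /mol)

Product: 0.0315 μmol = 3.15e-8 mol.
Photon energy at 457 nm: hc/λ = (6.626e-34)(2.998e8)/(457e-9) = 4.347e-19 J.
Energy delivered: (230 mW m⁻²)(9.87e-4 m²)(4338 s) = 0.9848 J.
Photons incident: 0.9848 / 4.347e-19 = 2.265e18, i.e. 2.265e18/6.022e23 = 3.761e-6 mol.
Photons absorbed: 0.214 × 3.761e-6 = 8.049e-7 mol.
Φ = 3.15e-8 mol / 8.049e-7 mol photons = 0.039.

Φ = 0.039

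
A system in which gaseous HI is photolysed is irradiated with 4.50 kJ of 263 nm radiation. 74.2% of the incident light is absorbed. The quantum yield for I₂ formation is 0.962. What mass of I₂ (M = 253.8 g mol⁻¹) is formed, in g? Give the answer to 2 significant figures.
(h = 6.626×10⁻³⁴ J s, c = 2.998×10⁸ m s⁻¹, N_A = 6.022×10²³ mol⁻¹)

1.8 g

Photon energy at 263 nm: hc/λ = (6.626×10⁻³⁴)(2.998×10⁸)/(263×10⁻⁹) = 7.553×10⁻¹⁹ J.
Incident energy: 4.50 kJ = 4500 J.
Photons incident: 4500 / 7.553×10⁻¹⁹ = 5.958×10²¹, i.e. 5.958×10²¹/6.022×10²³ = 0.009894 mol.
Photons absorbed: 0.742 × 0.009894 = 0.007341 mol.
Product: Φ × n_abs = 0.962 × 0.007341 = 0.007062 mol.
Mass: 0.007062 × 253.8 = 1.792 g = 1.8 g.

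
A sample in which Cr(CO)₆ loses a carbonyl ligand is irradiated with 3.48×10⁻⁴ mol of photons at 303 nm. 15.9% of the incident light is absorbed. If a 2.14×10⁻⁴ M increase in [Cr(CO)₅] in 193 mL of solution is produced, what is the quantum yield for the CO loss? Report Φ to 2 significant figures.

Product: (2.14×10⁻⁴ M)(0.193 L) = 4.130×10⁻⁵ mol.
Photons absorbed: 0.159 × 3.48×10⁻⁴ = 5.533×10⁻⁵ mol.
Φ = 4.130×10⁻⁵ mol / 5.533×10⁻⁵ mol photons = 0.75.

Φ = 0.75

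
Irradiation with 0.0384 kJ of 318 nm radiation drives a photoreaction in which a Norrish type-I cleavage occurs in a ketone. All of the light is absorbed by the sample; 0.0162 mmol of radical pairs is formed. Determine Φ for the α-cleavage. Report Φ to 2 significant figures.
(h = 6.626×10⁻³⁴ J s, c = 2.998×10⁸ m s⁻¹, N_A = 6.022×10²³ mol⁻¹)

Product: 0.0162 mmol = 1.62×10⁻⁵ mol.
Photon energy at 318 nm: hc/λ = (6.626×10⁻³⁴)(2.998×10⁸)/(318×10⁻⁹) = 6.247×10⁻¹⁹ J.
Incident energy: 0.0384 kJ = 38.4 J.
Photons incident: 38.4 / 6.247×10⁻¹⁹ = 6.147×10¹⁹, i.e. 6.147×10¹⁹/6.022×10²³ = 1.021×10⁻⁴ mol.
Φ = 1.62×10⁻⁵ mol / 1.021×10⁻⁴ mol photons = 0.16.

Φ = 0.16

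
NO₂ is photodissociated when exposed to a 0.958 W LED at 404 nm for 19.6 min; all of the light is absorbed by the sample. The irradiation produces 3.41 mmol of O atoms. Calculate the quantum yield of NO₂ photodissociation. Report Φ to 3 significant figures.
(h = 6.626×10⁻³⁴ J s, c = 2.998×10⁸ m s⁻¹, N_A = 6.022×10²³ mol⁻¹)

Product: 3.41 mmol = 0.00341 mol.
Photon energy at 404 nm: hc/λ = (6.626×10⁻³⁴)(2.998×10⁸)/(404×10⁻⁹) = 4.917×10⁻¹⁹ J.
Energy delivered: (0.958 W)(1176 s) = 1127 J.
Photons incident: 1127 / 4.917×10⁻¹⁹ = 2.292×10²¹, i.e. 2.292×10²¹/6.022×10²³ = 0.003806 mol.
Φ = 0.00341 mol / 0.003806 mol photons = 0.896.

Φ = 0.896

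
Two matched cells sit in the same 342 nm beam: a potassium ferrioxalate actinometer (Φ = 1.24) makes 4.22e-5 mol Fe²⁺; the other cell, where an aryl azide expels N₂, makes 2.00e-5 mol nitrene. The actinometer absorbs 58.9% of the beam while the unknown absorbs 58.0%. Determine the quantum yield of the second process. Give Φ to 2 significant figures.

Φ = 0.60

Photons absorbed by the actinometer: 4.22e-5 / 1.24 = 3.403e-5 mol.
Incident flux: 3.403e-5 / 0.589 = 5.778e-5 einstein.
Absorbed by unknown: 0.580 × 5.778e-5 = 3.351e-5 mol.
Φ(unknown) = 2.00e-5 / 3.351e-5 = 0.60.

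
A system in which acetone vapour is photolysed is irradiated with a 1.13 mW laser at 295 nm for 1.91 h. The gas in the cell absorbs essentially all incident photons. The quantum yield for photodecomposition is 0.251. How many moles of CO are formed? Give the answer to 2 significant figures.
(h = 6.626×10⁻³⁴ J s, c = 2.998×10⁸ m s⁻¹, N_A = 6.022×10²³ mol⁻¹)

Photon energy at 295 nm: hc/λ = (6.626×10⁻³⁴)(2.998×10⁸)/(295×10⁻⁹) = 6.734×10⁻¹⁹ J.
Energy delivered: (1.13 mW)(6876 s) = 7.770 J.
Photons incident: 7.770 / 6.734×10⁻¹⁹ = 1.154×10¹⁹, i.e. 1.154×10¹⁹/6.022×10²³ = 1.916×10⁻⁵ mol.
Product: Φ × n_abs = 0.251 × 1.916×10⁻⁵ = 4.809×10⁻⁶ mol.

4.8×10⁻⁶ mol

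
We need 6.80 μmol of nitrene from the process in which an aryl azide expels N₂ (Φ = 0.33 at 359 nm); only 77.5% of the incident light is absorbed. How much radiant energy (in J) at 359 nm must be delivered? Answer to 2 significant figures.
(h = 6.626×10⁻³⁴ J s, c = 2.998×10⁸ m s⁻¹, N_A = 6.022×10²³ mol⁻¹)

Product: 6.80 μmol = 6.80×10⁻⁶ mol.
Photons that must be absorbed: 6.80×10⁻⁶ / 0.33 = 2.061×10⁻⁵ mol.
Incident photons needed: 2.061×10⁻⁵ / 0.775 = 2.659×10⁻⁵ mol.
Photon energy: hc/λ = 5.533×10⁻¹⁹ J; per mole, 3.332×10⁵ J mol⁻¹.
Energy required: 2.659×10⁻⁵ × 3.332×10⁵ = 8.9 J.

8.9 J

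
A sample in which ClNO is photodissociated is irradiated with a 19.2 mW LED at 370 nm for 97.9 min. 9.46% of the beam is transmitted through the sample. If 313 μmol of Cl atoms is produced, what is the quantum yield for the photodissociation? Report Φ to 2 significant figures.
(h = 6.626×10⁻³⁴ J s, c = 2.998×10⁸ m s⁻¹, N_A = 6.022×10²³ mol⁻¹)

Product: 313 μmol = 3.13×10⁻⁴ mol.
Photon energy at 370 nm: hc/λ = (6.626×10⁻³⁴)(2.998×10⁸)/(370×10⁻⁹) = 5.369×10⁻¹⁹ J.
Energy delivered: (19.2 mW)(5874 s) = 112.8 J.
Photons incident: 112.8 / 5.369×10⁻¹⁹ = 2.101×10²⁰, i.e. 2.101×10²⁰/6.022×10²³ = 3.489×10⁻⁴ mol.
Fraction absorbed: 1 − 9.46/100 = 0.9054.
Photons absorbed: 0.9054 × 3.489×10⁻⁴ = 3.159×10⁻⁴ mol.
Φ = 3.13×10⁻⁴ mol / 3.159×10⁻⁴ mol photons = 0.99.

Φ = 0.99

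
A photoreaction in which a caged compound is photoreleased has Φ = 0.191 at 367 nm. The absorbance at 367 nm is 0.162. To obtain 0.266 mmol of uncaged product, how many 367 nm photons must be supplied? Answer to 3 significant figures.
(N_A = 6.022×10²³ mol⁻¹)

Product: 0.266 mmol = 2.66×10⁻⁴ mol.
Photons that must be absorbed: 2.66×10⁻⁴ / 0.191 = 0.001393 mol.
Fraction absorbed: 1 − 10^(−0.162) = 0.3113.
Incident photons needed: 0.001393 / 0.3113 = 0.004475 mol.
Photon count: 0.004475 × 6.022×10²³ = 2.69×10²¹.

2.69×10²¹ photons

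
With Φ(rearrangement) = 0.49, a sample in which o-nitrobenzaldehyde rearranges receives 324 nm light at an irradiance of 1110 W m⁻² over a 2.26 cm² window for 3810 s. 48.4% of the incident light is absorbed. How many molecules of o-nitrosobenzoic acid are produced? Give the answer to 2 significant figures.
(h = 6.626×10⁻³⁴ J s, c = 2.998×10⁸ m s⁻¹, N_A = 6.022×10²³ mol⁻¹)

3.7×10²⁰ molecules

Photon energy at 324 nm: hc/λ = (6.626×10⁻³⁴)(2.998×10⁸)/(324×10⁻⁹) = 6.131×10⁻¹⁹ J.
Energy delivered: (1110 W m⁻²)(2.26×10⁻⁴ m²)(3810 s) = 955.8 J.
Photons incident: 955.8 / 6.131×10⁻¹⁹ = 1.559×10²¹, i.e. 1.559×10²¹/6.022×10²³ = 0.002589 mol.
Photons absorbed: 0.484 × 0.002589 = 0.001253 mol.
Product: Φ × n_abs = 0.49 × 0.001253 = 6.140×10⁻⁴ mol.
As a count: 6.140×10⁻⁴ × 6.022×10²³ = 3.7×10²⁰.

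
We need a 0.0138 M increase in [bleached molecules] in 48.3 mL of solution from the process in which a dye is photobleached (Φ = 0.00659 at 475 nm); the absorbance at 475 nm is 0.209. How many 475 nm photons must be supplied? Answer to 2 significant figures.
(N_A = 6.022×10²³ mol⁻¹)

1.6×10²³ photons

Product: (0.0138 M)(0.0483 L) = 6.665×10⁻⁴ mol.
Photons that must be absorbed: 6.665×10⁻⁴ / 0.00659 = 0.1011 mol.
Fraction absorbed: 1 − 10^(−0.209) = 0.3820.
Incident photons needed: 0.1011 / 0.3820 = 0.2647 mol.
Photon count: 0.2647 × 6.022×10²³ = 1.6×10²³.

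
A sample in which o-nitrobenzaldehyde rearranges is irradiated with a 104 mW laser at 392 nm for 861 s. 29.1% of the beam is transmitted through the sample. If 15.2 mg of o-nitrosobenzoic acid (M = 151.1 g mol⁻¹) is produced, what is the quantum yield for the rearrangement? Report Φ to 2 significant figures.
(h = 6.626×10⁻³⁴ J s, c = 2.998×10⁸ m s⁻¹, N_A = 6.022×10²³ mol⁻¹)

Product: 15.2 mg / 151.1 g mol⁻¹ = 1.006×10⁻⁴ mol.
Photon energy at 392 nm: hc/λ = (6.626×10⁻³⁴)(2.998×10⁸)/(392×10⁻⁹) = 5.068×10⁻¹⁹ J.
Energy delivered: (104 mW)(861 s) = 89.54 J.
Photons incident: 89.54 / 5.068×10⁻¹⁹ = 1.767×10²⁰, i.e. 1.767×10²⁰/6.022×10²³ = 2.934×10⁻⁴ mol.
Fraction absorbed: 1 − 29.1/100 = 0.7090.
Photons absorbed: 0.7090 × 2.934×10⁻⁴ = 2.080×10⁻⁴ mol.
Φ = 1.006×10⁻⁴ mol / 2.080×10⁻⁴ mol photons = 0.48.

Φ = 0.48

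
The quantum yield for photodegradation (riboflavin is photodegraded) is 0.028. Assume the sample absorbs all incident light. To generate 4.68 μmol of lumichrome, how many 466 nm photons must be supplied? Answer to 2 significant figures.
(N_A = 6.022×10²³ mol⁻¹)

1.0×10²⁰ photons

Product: 4.68 μmol = 4.68×10⁻⁶ mol.
Photons that must be absorbed: 4.68×10⁻⁶ / 0.028 = 1.671×10⁻⁴ mol.
Photon count: 1.671×10⁻⁴ × 6.022×10²³ = 1.0×10²⁰.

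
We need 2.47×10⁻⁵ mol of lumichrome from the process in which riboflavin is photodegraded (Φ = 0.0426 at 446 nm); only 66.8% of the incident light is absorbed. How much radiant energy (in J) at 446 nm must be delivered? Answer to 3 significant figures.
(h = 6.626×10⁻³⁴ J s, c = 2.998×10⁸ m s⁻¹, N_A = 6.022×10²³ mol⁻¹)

233 J

Photons that must be absorbed: 2.47×10⁻⁵ / 0.0426 = 5.798×10⁻⁴ mol.
Incident photons needed: 5.798×10⁻⁴ / 0.668 = 8.680×10⁻⁴ mol.
Photon energy: hc/λ = 4.454×10⁻¹⁹ J; per mole, 2.682×10⁵ J mol⁻¹.
Energy required: 8.680×10⁻⁴ × 2.682×10⁵ = 233 J.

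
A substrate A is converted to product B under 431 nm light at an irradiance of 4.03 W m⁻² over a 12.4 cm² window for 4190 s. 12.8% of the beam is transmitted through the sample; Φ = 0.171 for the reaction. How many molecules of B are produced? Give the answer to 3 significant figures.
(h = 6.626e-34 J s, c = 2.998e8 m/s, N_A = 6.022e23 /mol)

Photon energy at 431 nm: hc/λ = (6.626e-34)(2.998e8)/(431e-9) = 4.609e-19 J.
Energy delivered: (4.03 W m⁻²)(12.4e-4 m²)(4190 s) = 20.94 J.
Photons incident: 20.94 / 4.609e-19 = 4.543e19, i.e. 4.543e19/6.022e23 = 7.544e-5 mol.
Fraction absorbed: 1 − 12.8/100 = 0.8720.
Photons absorbed: 0.8720 × 7.544e-5 = 6.578e-5 mol.
Product: Φ × n_abs = 0.171 × 6.578e-5 = 1.125e-5 mol.
As a count: 1.125e-5 × 6.022e23 = 6.77e18.

6.77e18 molecules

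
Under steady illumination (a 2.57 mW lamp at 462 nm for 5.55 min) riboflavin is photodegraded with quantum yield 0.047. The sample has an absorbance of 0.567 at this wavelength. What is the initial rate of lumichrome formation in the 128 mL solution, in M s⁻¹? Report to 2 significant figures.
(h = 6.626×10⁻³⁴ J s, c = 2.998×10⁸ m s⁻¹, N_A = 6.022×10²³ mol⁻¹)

Photon energy at 462 nm: hc/λ = (6.626×10⁻³⁴)(2.998×10⁸)/(462×10⁻⁹) = 4.300×10⁻¹⁹ J.
Energy delivered: (2.57 mW)(333 s) = 0.8558 J.
Photons incident: 0.8558 / 4.300×10⁻¹⁹ = 1.990×10¹⁸, i.e. 1.990×10¹⁸/6.022×10²³ = 3.305×10⁻⁶ mol.
Fraction absorbed: 1 − 10^(−0.567) = 0.7290.
Photons absorbed: 0.7290 × 3.305×10⁻⁶ = 2.409×10⁻⁶ mol.
Product formed: 0.047 × 2.409×10⁻⁶ = 1.132×10⁻⁷ mol.
Rate: 1.132×10⁻⁷ mol / (333 s × 0.128 L) = 2.7×10⁻⁹ M s⁻¹.

2.7×10⁻⁹ M s⁻¹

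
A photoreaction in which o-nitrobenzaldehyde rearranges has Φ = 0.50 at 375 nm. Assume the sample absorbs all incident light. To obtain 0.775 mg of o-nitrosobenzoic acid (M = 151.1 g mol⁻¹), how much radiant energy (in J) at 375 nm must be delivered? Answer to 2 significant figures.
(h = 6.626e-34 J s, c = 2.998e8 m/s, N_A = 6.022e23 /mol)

3.3 J

Product: 0.775 mg / 151.1 g mol⁻¹ = 5.129e-6 mol.
Photons that must be absorbed: 5.129e-6 / 0.50 = 1.026e-5 mol.
Photon energy: hc/λ = 5.297e-19 J; per mole, 3.190e5 J mol⁻¹.
Energy required: 1.026e-5 × 3.190e5 = 3.3 J.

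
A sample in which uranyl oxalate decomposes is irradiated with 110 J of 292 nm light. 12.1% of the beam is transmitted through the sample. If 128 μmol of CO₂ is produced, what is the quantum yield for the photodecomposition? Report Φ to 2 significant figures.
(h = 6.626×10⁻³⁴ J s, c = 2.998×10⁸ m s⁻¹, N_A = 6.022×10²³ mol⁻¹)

Φ = 0.54

Product: 128 μmol = 1.28×10⁻⁴ mol.
Photon energy at 292 nm: hc/λ = (6.626×10⁻³⁴)(2.998×10⁸)/(292×10⁻⁹) = 6.803×10⁻¹⁹ J.
Photons incident: 110 / 6.803×10⁻¹⁹ = 1.617×10²⁰, i.e. 1.617×10²⁰/6.022×10²³ = 2.685×10⁻⁴ mol.
Fraction absorbed: 1 − 12.1/100 = 0.8790.
Photons absorbed: 0.8790 × 2.685×10⁻⁴ = 2.360×10⁻⁴ mol.
Φ = 1.28×10⁻⁴ mol / 2.360×10⁻⁴ mol photons = 0.54.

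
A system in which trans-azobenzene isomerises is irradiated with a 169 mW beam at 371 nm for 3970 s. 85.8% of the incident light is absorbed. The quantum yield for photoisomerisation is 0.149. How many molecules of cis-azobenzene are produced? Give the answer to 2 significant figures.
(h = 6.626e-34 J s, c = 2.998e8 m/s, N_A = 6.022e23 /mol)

Photon energy at 371 nm: hc/λ = (6.626e-34)(2.998e8)/(371e-9) = 5.354e-19 J.
Energy delivered: (169 mW)(3970 s) = 670.9 J.
Photons incident: 670.9 / 5.354e-19 = 1.253e21, i.e. 1.253e21/6.022e23 = 0.002081 mol.
Photons absorbed: 0.858 × 0.002081 = 0.001785 mol.
Product: Φ × n_abs = 0.149 × 0.001785 = 2.660e-4 mol.
As a count: 2.660e-4 × 6.022e23 = 1.6e20.

1.6e20 molecules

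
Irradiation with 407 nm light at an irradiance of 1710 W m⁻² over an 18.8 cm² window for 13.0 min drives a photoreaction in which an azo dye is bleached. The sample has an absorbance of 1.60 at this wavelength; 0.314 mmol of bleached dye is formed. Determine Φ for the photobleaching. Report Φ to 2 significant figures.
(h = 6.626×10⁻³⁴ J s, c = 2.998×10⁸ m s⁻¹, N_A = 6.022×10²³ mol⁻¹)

Φ = 0.038

Product: 0.314 mmol = 3.14×10⁻⁴ mol.
Photon energy at 407 nm: hc/λ = (6.626×10⁻³⁴)(2.998×10⁸)/(407×10⁻⁹) = 4.881×10⁻¹⁹ J.
Energy delivered: (1710 W m⁻²)(18.8×10⁻⁴ m²)(780 s) = 2508 J.
Photons incident: 2508 / 4.881×10⁻¹⁹ = 5.138×10²¹, i.e. 5.138×10²¹/6.022×10²³ = 0.008532 mol.
Fraction absorbed: 1 − 10^(−1.60) = 0.9749.
Photons absorbed: 0.9749 × 0.008532 = 0.008318 mol.
Φ = 3.14×10⁻⁴ mol / 0.008318 mol photons = 0.038.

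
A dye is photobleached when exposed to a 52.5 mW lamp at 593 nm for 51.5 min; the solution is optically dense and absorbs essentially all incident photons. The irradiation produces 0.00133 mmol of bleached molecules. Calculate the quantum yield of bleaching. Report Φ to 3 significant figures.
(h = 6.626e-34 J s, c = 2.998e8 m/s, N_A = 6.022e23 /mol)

Product: 0.00133 mmol = 1.33e-6 mol.
Photon energy at 593 nm: hc/λ = (6.626e-34)(2.998e8)/(593e-9) = 3.350e-19 J.
Energy delivered: (52.5 mW)(3090 s) = 162.2 J.
Photons incident: 162.2 / 3.350e-19 = 4.842e20, i.e. 4.842e20/6.022e23 = 8.041e-4 mol.
Φ = 1.33e-6 mol / 8.041e-4 mol photons = 0.00165.

Φ = 0.00165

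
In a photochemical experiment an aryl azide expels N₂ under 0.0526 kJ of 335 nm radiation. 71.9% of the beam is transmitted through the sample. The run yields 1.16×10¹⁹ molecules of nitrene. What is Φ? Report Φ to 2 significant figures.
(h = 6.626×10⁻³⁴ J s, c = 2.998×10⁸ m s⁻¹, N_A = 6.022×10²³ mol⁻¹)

Product: 1.16×10¹⁹ / 6.022×10²³ = 1.926×10⁻⁵ mol.
Photon energy at 335 nm: hc/λ = (6.626×10⁻³⁴)(2.998×10⁸)/(335×10⁻⁹) = 5.930×10⁻¹⁹ J.
Incident energy: 0.0526 kJ = 52.6 J.
Photons incident: 52.6 / 5.930×10⁻¹⁹ = 8.870×10¹⁹, i.e. 8.870×10¹⁹/6.022×10²³ = 1.473×10⁻⁴ mol.
Fraction absorbed: 1 − 71.9/100 = 0.2810.
Photons absorbed: 0.2810 × 1.473×10⁻⁴ = 4.139×10⁻⁵ mol.
Φ = 1.926×10⁻⁵ mol / 4.139×10⁻⁵ mol photons = 0.47.

Φ = 0.47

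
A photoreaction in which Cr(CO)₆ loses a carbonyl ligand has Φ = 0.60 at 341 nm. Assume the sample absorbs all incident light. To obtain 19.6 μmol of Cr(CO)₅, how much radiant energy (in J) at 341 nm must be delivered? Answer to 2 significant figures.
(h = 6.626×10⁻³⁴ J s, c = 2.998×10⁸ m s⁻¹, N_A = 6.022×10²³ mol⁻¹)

Product: 19.6 μmol = 1.96×10⁻⁵ mol.
Photons that must be absorbed: 1.96×10⁻⁵ / 0.60 = 3.267×10⁻⁵ mol.
Photon energy: hc/λ = 5.825×10⁻¹⁹ J; per mole, 3.508×10⁵ J mol⁻¹.
Energy required: 3.267×10⁻⁵ × 3.508×10⁵ = 11 J.

11 J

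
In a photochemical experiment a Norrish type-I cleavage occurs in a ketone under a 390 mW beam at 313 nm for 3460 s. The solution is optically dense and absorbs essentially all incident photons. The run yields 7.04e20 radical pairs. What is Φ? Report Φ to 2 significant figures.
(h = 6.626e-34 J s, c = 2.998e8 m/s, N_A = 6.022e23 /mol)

Product: 7.04e20 / 6.022e23 = 0.001169 mol.
Photon energy at 313 nm: hc/λ = (6.626e-34)(2.998e8)/(313e-9) = 6.347e-19 J.
Energy delivered: (390 mW)(3460 s) = 1349 J.
Photons incident: 1349 / 6.347e-19 = 2.125e21, i.e. 2.125e21/6.022e23 = 0.003529 mol.
Φ = 0.001169 mol / 0.003529 mol photons = 0.33.

Φ = 0.33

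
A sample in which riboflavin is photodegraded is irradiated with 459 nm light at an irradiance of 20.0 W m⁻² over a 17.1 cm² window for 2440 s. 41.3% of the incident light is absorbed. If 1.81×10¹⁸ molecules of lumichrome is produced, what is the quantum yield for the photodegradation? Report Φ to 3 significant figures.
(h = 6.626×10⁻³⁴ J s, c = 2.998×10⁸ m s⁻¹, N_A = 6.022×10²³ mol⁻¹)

Product: 1.81×10¹⁸ / 6.022×10²³ = 3.006×10⁻⁶ mol.
Photon energy at 459 nm: hc/λ = (6.626×10⁻³⁴)(2.998×10⁸)/(459×10⁻⁹) = 4.328×10⁻¹⁹ J.
Energy delivered: (20.0 W m⁻²)(17.1×10⁻⁴ m²)(2440 s) = 83.45 J.
Photons incident: 83.45 / 4.328×10⁻¹⁹ = 1.928×10²⁰, i.e. 1.928×10²⁰/6.022×10²³ = 3.202×10⁻⁴ mol.
Photons absorbed: 0.413 × 3.202×10⁻⁴ = 1.322×10⁻⁴ mol.
Φ = 3.006×10⁻⁶ mol / 1.322×10⁻⁴ mol photons = 0.0227.

Φ = 0.0227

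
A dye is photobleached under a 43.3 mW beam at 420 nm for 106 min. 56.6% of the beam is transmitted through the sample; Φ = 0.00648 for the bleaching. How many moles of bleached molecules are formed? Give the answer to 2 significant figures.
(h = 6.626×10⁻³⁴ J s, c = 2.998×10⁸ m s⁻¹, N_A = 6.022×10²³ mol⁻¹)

Photon energy at 420 nm: hc/λ = (6.626×10⁻³⁴)(2.998×10⁸)/(420×10⁻⁹) = 4.730×10⁻¹⁹ J.
Energy delivered: (43.3 mW)(6360 s) = 275.4 J.
Photons incident: 275.4 / 4.730×10⁻¹⁹ = 5.822×10²⁰, i.e. 5.822×10²⁰/6.022×10²³ = 9.668×10⁻⁴ mol.
Fraction absorbed: 1 − 56.6/100 = 0.4340.
Photons absorbed: 0.4340 × 9.668×10⁻⁴ = 4.196×10⁻⁴ mol.
Product: Φ × n_abs = 0.00648 × 4.196×10⁻⁴ = 2.719×10⁻⁶ mol.

2.7×10⁻⁶ mol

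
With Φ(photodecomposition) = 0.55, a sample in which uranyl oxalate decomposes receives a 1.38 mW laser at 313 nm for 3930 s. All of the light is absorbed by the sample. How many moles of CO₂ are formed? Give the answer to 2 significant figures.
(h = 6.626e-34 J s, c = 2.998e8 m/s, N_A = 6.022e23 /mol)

Photon energy at 313 nm: hc/λ = (6.626e-34)(2.998e8)/(313e-9) = 6.347e-19 J.
Energy delivered: (1.38 mW)(3930 s) = 5.423 J.
Photons incident: 5.423 / 6.347e-19 = 8.544e18, i.e. 8.544e18/6.022e23 = 1.419e-5 mol.
Product: Φ × n_abs = 0.55 × 1.419e-5 = 7.805e-6 mol.

7.8e-6 mol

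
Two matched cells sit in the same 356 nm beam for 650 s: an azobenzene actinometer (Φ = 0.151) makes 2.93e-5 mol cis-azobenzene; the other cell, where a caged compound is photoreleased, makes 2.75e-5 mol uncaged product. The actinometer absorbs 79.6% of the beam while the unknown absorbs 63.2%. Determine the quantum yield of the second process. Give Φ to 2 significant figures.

Φ = 0.18

Photons absorbed by the actinometer: 2.93e-5 / 0.151 = 1.940e-4 mol.
Incident flux: 1.940e-4 / 0.796 = 2.437e-4 einstein.
Absorbed by unknown: 0.632 × 2.437e-4 = 1.540e-4 mol.
Φ(unknown) = 2.75e-5 / 1.540e-4 = 0.18.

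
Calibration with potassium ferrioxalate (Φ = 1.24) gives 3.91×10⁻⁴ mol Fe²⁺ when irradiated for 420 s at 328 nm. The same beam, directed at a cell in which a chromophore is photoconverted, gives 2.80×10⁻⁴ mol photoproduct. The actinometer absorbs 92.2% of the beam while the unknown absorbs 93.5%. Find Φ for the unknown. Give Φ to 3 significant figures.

Photons absorbed by the actinometer: 3.91×10⁻⁴ / 1.24 = 3.153×10⁻⁴ mol.
Incident flux: 3.153×10⁻⁴ / 0.922 = 3.420×10⁻⁴ einstein.
Absorbed by unknown: 0.935 × 3.420×10⁻⁴ = 3.198×10⁻⁴ mol.
Φ(unknown) = 2.80×10⁻⁴ / 3.198×10⁻⁴ = 0.876.

Φ = 0.876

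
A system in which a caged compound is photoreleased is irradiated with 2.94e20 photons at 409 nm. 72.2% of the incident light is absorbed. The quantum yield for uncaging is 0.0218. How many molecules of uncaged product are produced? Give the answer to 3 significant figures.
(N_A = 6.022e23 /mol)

Moles of photons: 2.94e20 / 6.022e23 = 4.882e-4 mol.
Photons absorbed: 0.722 × 4.882e-4 = 3.525e-4 mol.
Product: Φ × n_abs = 0.0218 × 3.525e-4 = 7.685e-6 mol.
As a count: 7.685e-6 × 6.022e23 = 4.63e18.

4.63e18 molecules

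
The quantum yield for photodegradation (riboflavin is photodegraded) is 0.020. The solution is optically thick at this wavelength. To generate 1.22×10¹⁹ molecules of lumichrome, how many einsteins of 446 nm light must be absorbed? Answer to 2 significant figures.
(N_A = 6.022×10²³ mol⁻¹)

Product: 1.22×10¹⁹ / 6.022×10²³ = 2.026×10⁻⁵ mol.
Photons that must be absorbed: 2.026×10⁻⁵ / 0.020 = 0.001013 mol.

0.0010 einstein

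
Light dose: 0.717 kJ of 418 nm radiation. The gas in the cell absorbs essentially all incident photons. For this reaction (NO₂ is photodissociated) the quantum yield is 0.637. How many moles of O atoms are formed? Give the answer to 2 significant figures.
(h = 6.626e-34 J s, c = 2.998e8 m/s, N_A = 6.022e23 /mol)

0.0016 mol

Photon energy at 418 nm: hc/λ = (6.626e-34)(2.998e8)/(418e-9) = 4.752e-19 J.
Incident energy: 0.717 kJ = 717 J.
Photons incident: 717 / 4.752e-19 = 1.509e21, i.e. 1.509e21/6.022e23 = 0.002506 mol.
Product: Φ × n_abs = 0.637 × 0.002506 = 0.001596 mol.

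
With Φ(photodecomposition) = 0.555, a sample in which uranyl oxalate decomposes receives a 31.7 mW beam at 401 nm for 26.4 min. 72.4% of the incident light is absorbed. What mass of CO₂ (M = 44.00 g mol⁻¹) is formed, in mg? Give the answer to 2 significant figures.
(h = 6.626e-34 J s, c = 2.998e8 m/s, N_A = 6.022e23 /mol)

Photon energy at 401 nm: hc/λ = (6.626e-34)(2.998e8)/(401e-9) = 4.954e-19 J.
Energy delivered: (31.7 mW)(1584 s) = 50.21 J.
Photons incident: 50.21 / 4.954e-19 = 1.014e20, i.e. 1.014e20/6.022e23 = 1.684e-4 mol.
Photons absorbed: 0.724 × 1.684e-4 = 1.219e-4 mol.
Product: Φ × n_abs = 0.555 × 1.219e-4 = 6.765e-5 mol.
Mass: 6.765e-5 × 44.00 = 0.002977 g = 3.0 mg.

3.0 mg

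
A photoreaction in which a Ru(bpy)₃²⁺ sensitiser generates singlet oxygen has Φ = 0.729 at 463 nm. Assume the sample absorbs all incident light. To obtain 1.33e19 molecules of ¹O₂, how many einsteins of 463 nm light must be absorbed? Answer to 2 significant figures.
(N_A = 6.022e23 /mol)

3.0e-5 einstein

Product: 1.33e19 / 6.022e23 = 2.209e-5 mol.
Photons that must be absorbed: 2.209e-5 / 0.729 = 3.030e-5 mol.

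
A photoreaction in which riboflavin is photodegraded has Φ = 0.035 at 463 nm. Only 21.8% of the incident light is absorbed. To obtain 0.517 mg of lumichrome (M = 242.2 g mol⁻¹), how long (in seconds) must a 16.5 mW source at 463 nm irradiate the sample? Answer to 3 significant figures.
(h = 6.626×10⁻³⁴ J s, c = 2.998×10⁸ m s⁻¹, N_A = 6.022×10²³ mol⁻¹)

t ≈ 4380 s

Product: 0.517 mg / 242.2 g mol⁻¹ = 2.135×10⁻⁶ mol.
Photons that must be absorbed: 2.135×10⁻⁶ / 0.035 = 6.100×10⁻⁵ mol.
Incident photons needed: 6.100×10⁻⁵ / 0.218 = 2.798×10⁻⁴ mol.
Photon energy: hc/λ = 4.290×10⁻¹⁹ J; per mole, 2.583×10⁵ J mol⁻¹.
Energy required: 2.798×10⁻⁴ × 2.583×10⁵ = 72.27 J.
Time: 72.27 J / 0.0165 W = 4380 s.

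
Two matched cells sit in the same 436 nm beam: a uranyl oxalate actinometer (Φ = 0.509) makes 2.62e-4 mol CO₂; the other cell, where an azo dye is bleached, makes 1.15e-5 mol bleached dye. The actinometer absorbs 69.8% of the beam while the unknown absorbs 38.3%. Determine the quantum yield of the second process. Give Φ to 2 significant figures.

Photons absorbed by the actinometer: 2.62e-4 / 0.509 = 5.147e-4 mol.
Incident flux: 5.147e-4 / 0.698 = 7.374e-4 einstein.
Absorbed by unknown: 0.383 × 7.374e-4 = 2.824e-4 mol.
Φ(unknown) = 1.15e-5 / 2.824e-4 = 0.041.

Φ = 0.041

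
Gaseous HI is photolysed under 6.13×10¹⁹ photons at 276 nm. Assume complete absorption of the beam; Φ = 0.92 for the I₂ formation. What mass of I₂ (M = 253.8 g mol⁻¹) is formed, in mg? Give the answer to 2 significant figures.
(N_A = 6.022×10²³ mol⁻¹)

Moles of photons: 6.13×10¹⁹ / 6.022×10²³ = 1.018×10⁻⁴ mol.
Product: Φ × n_abs = 0.92 × 1.018×10⁻⁴ = 9.366×10⁻⁵ mol.
Mass: 9.366×10⁻⁵ × 253.8 = 0.02377 g = 24 mg.

24 mg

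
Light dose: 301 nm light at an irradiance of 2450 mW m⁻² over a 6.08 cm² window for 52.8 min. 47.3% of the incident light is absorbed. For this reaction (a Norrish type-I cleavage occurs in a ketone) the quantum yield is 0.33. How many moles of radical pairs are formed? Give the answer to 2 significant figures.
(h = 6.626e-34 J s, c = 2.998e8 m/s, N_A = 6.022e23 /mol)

1.9e-6 mol

Photon energy at 301 nm: hc/λ = (6.626e-34)(2.998e8)/(301e-9) = 6.600e-19 J.
Energy delivered: (2450 mW m⁻²)(6.08e-4 m²)(3168 s) = 4.719 J.
Photons incident: 4.719 / 6.600e-19 = 7.150e18, i.e. 7.150e18/6.022e23 = 1.187e-5 mol.
Photons absorbed: 0.473 × 1.187e-5 = 5.615e-6 mol.
Product: Φ × n_abs = 0.33 × 5.615e-6 = 1.853e-6 mol.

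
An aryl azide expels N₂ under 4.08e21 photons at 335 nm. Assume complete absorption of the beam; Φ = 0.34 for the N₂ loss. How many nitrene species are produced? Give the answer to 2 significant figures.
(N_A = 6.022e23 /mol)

Moles of photons: 4.08e21 / 6.022e23 = 0.006775 mol.
Product: Φ × n_abs = 0.34 × 0.006775 = 0.002304 mol.
As a count: 0.002304 × 6.022e23 = 1.4e21.

1.4e21 species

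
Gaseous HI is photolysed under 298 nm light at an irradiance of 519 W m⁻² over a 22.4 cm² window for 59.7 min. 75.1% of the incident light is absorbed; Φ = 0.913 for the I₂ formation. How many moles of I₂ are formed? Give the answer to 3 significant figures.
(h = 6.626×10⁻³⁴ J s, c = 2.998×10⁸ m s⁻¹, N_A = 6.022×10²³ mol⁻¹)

Photon energy at 298 nm: hc/λ = (6.626×10⁻³⁴)(2.998×10⁸)/(298×10⁻⁹) = 6.666×10⁻¹⁹ J.
Energy delivered: (519 W m⁻²)(22.4×10⁻⁴ m²)(3582 s) = 4164 J.
Photons incident: 4164 / 6.666×10⁻¹⁹ = 6.247×10²¹, i.e. 6.247×10²¹/6.022×10²³ = 0.01037 mol.
Photons absorbed: 0.751 × 0.01037 = 0.007788 mol.
Product: Φ × n_abs = 0.913 × 0.007788 = 0.007110 mol.

0.00711 mol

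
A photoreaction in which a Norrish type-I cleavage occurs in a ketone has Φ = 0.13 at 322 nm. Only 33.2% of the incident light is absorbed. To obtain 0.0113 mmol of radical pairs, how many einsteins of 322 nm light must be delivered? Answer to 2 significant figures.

Product: 0.0113 mmol = 1.13×10⁻⁵ mol.
Photons that must be absorbed: 1.13×10⁻⁵ / 0.13 = 8.692×10⁻⁵ mol.
Incident photons needed: 8.692×10⁻⁵ / 0.332 = 2.618×10⁻⁴ mol.

2.6×10⁻⁴ einstein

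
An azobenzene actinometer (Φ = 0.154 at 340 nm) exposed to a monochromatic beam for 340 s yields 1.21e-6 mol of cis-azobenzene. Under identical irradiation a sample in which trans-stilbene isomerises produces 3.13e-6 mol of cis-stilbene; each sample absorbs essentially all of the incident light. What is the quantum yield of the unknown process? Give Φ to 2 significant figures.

Φ = 0.40

Photons absorbed by the actinometer: 1.21e-6 / 0.154 = 7.857e-6 mol.
Φ(unknown) = 3.13e-6 / 7.857e-6 = 0.40.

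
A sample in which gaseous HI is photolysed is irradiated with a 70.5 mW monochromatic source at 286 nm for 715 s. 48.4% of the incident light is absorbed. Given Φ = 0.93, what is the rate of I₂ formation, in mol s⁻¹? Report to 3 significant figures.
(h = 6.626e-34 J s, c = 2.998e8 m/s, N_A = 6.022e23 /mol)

Photon energy at 286 nm: hc/λ = (6.626e-34)(2.998e8)/(286e-9) = 6.946e-19 J.
Energy delivered: (70.5 mW)(715 s) = 50.41 J.
Photons incident: 50.41 / 6.946e-19 = 7.257e19, i.e. 7.257e19/6.022e23 = 1.205e-4 mol.
Photons absorbed: 0.484 × 1.205e-4 = 5.832e-5 mol.
Product formed: 0.93 × 5.832e-5 = 5.424e-5 mol.
Rate: 5.424e-5 / 715 s = 7.59e-8 mol s⁻¹.

7.59e-8 mol s⁻¹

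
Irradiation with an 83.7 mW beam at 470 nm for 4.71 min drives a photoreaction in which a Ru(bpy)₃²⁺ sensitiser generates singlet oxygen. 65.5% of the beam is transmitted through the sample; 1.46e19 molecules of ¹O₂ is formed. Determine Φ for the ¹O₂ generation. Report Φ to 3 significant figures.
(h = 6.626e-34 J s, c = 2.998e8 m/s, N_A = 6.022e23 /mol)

Product: 1.46e19 / 6.022e23 = 2.424e-5 mol.
Photon energy at 470 nm: hc/λ = (6.626e-34)(2.998e8)/(470e-9) = 4.227e-19 J.
Energy delivered: (83.7 mW)(282.6 s) = 23.65 J.
Photons incident: 23.65 / 4.227e-19 = 5.595e19, i.e. 5.595e19/6.022e23 = 9.291e-5 mol.
Fraction absorbed: 1 − 65.5/100 = 0.3450.
Photons absorbed: 0.3450 × 9.291e-5 = 3.205e-5 mol.
Φ = 2.424e-5 mol / 3.205e-5 mol photons = 0.756.

Φ = 0.756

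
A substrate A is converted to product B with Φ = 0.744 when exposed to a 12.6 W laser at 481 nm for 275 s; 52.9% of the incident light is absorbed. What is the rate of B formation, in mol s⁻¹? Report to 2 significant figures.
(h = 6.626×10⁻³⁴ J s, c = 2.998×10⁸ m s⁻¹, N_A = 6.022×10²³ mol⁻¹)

2.0×10⁻⁵ mol s⁻¹

Photon energy at 481 nm: hc/λ = (6.626×10⁻³⁴)(2.998×10⁸)/(481×10⁻⁹) = 4.130×10⁻¹⁹ J.
Energy delivered: (12.6 W)(275 s) = 3465 J.
Photons incident: 3465 / 4.130×10⁻¹⁹ = 8.390×10²¹, i.e. 8.390×10²¹/6.022×10²³ = 0.01393 mol.
Photons absorbed: 0.529 × 0.01393 = 0.007369 mol.
Product formed: 0.744 × 0.007369 = 0.005483 mol.
Rate: 0.005483 / 275 s = 2.0×10⁻⁵ mol s⁻¹.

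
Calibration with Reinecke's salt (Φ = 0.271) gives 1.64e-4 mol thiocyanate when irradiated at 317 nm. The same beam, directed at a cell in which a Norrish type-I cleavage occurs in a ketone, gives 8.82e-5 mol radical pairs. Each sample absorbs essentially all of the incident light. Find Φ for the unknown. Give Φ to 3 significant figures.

Φ = 0.146

Photons absorbed by the actinometer: 1.64e-4 / 0.271 = 6.052e-4 mol.
Φ(unknown) = 8.82e-5 / 6.052e-4 = 0.146.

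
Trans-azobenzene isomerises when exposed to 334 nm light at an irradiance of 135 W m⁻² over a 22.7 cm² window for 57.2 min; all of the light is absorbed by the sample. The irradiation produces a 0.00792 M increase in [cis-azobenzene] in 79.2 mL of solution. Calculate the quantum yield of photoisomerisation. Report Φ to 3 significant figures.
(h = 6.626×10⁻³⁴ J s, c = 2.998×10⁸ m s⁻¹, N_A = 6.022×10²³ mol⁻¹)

Φ = 0.214

Product: (0.00792 M)(0.0792 L) = 6.273×10⁻⁴ mol.
Photon energy at 334 nm: hc/λ = (6.626×10⁻³⁴)(2.998×10⁸)/(334×10⁻⁹) = 5.948×10⁻¹⁹ J.
Energy delivered: (135 W m⁻²)(22.7×10⁻⁴ m²)(3432 s) = 1052 J.
Photons incident: 1052 / 5.948×10⁻¹⁹ = 1.769×10²¹, i.e. 1.769×10²¹/6.022×10²³ = 0.002938 mol.
Φ = 6.273×10⁻⁴ mol / 0.002938 mol photons = 0.214.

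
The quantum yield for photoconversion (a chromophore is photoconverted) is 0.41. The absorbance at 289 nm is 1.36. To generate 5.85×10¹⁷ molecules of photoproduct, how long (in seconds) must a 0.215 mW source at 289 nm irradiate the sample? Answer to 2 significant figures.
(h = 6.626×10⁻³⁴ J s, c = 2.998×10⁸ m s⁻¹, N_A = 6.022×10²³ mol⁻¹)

Product: 5.85×10¹⁷ / 6.022×10²³ = 9.714×10⁻⁷ mol.
Photons that must be absorbed: 9.714×10⁻⁷ / 0.41 = 2.369×10⁻⁶ mol.
Fraction absorbed: 1 − 10^(−1.36) = 0.9563.
Incident photons needed: 2.369×10⁻⁶ / 0.9563 = 2.477×10⁻⁶ mol.
Photon energy: hc/λ = 6.874×10⁻¹⁹ J; per mole, 4.140×10⁵ J mol⁻¹.
Energy required: 2.477×10⁻⁶ × 4.140×10⁵ = 1.025 J.
Time: 1.025 J / 0.000215 W = 4800 s.

t ≈ 4800 s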